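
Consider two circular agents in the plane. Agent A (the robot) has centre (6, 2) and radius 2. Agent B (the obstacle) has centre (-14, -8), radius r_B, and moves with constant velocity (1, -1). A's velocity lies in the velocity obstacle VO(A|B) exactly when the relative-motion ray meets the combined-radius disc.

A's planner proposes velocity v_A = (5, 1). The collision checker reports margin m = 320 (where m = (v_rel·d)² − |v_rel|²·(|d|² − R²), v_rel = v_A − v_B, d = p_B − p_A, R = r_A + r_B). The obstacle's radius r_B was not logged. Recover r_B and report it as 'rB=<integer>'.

m = 320
d = (-20, -10);  v_rel = (4, 2),  |v_rel|² = 20
v_rel×d = (4)·(-10) − (2)·(-20) = 0
since m = R²·20 − 0²:  R² = (0 + 320) / 20 = 16
R = √16 = 4  ⇒  r_B = 4 − 2 = 2

rB=2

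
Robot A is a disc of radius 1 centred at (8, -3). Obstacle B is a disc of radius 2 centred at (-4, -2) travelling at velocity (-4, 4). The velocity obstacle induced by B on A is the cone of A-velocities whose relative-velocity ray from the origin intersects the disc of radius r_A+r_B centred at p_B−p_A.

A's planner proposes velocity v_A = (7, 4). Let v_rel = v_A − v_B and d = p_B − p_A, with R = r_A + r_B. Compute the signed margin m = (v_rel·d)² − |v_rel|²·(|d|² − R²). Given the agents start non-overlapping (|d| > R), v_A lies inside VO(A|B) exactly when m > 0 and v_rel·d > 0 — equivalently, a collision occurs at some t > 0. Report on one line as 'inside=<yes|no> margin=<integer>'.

d = (-12, 1),  |d|² = 145;  R = 1+2 = 3,  c = 145−3² = 136
v_rel = (11, 0),  |v_rel|² = 121;  v_rel·d = (11)·(-12) + (0)·(1) = -132
121·t² + 264·t + 136 = 0  ⇒  m = (-132)² − 121·136 = 968
m = 968 > 0,  v_rel·d = -132 < 0  ⇒  outside

inside=no margin=968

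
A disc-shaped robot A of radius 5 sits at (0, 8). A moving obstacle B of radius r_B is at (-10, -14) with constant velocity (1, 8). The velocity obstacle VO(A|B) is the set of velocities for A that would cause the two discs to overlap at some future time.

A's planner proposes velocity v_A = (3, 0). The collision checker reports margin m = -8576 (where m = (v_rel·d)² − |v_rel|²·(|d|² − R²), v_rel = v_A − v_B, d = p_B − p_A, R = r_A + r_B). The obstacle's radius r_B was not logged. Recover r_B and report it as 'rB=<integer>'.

m = -8576
d = (-10, -22);  v_rel = (2, -8),  |v_rel|² = 68
v_rel×d = (2)·(-22) − (-8)·(-10) = -124
since m = R²·68 − (-124)²:  R² = (15376 + -8576) / 68 = 100
R = √100 = 10  ⇒  r_B = 10 − 5 = 5

rB=5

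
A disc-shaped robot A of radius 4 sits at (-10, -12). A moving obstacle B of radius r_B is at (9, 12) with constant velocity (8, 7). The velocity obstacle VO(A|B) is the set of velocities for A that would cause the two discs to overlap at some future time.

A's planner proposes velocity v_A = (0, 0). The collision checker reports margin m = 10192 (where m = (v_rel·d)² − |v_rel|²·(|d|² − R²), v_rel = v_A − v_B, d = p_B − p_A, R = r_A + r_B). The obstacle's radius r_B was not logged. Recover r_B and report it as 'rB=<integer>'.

m = 10192
d = (19, 24);  v_rel = (-8, -7),  |v_rel|² = 113
v_rel×d = (-8)·(24) − (-7)·(19) = -59
since m = R²·113 − (-59)²:  R² = (3481 + 10192) / 113 = 121
R = √121 = 11  ⇒  r_B = 11 − 4 = 7

rB=7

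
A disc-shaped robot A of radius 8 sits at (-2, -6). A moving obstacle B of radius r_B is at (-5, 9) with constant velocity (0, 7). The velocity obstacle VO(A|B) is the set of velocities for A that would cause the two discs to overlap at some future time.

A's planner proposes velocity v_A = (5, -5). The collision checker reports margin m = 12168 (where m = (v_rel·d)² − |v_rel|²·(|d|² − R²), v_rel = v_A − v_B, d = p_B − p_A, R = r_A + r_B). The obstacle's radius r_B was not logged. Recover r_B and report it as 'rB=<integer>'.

m = 12168
d = (-3, 15);  v_rel = (5, -12),  |v_rel|² = 169
v_rel×d = (5)·(15) − (-12)·(-3) = 39
since m = R²·169 − 39²:  R² = (1521 + 12168) / 169 = 81
R = √81 = 9  ⇒  r_B = 9 − 8 = 1

rB=1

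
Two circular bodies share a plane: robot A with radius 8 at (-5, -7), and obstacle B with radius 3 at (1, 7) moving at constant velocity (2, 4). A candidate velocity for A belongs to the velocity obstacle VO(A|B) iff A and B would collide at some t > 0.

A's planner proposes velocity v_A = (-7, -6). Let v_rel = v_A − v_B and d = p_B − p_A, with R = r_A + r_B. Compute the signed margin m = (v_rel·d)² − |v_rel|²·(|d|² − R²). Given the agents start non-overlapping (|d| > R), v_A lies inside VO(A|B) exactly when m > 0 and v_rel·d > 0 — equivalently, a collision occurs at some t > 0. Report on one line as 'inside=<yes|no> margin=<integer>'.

d = (6, 14),  |d|² = 232;  R = 8+3 = 11,  c = 232−11² = 111
v_rel = (-9, -10),  |v_rel|² = 181;  v_rel·d = (-9)·(6) + (-10)·(14) = -194
181·t² + 388·t + 111 = 0  ⇒  m = (-194)² − 181·111 = 17545
m = 17545 > 0,  v_rel·d = -194 < 0  ⇒  outside

inside=no margin=17545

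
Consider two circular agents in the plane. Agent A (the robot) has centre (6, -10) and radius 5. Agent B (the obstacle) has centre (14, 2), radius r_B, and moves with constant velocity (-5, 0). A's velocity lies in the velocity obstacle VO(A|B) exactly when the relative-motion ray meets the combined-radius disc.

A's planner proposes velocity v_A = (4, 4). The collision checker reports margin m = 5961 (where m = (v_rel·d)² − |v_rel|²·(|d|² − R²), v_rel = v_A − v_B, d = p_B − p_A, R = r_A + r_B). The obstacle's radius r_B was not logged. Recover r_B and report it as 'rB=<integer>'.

m = 5961
d = (8, 12);  v_rel = (9, 4),  |v_rel|² = 97
v_rel×d = (9)·(12) − (4)·(8) = 76
since m = R²·97 − 76²:  R² = (5776 + 5961) / 97 = 121
R = √121 = 11  ⇒  r_B = 11 − 5 = 6

rB=6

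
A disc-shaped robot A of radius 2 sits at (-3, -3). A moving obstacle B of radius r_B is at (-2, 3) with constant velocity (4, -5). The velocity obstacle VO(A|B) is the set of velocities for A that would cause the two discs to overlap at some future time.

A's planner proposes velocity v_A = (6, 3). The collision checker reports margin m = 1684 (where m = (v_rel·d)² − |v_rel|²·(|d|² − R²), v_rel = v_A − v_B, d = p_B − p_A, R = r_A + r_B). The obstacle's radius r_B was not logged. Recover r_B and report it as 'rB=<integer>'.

m = 1684
d = (1, 6);  v_rel = (2, 8),  |v_rel|² = 68
v_rel×d = (2)·(6) − (8)·(1) = 4
since m = R²·68 − 4²:  R² = (16 + 1684) / 68 = 25
R = √25 = 5  ⇒  r_B = 5 − 2 = 3

rB=3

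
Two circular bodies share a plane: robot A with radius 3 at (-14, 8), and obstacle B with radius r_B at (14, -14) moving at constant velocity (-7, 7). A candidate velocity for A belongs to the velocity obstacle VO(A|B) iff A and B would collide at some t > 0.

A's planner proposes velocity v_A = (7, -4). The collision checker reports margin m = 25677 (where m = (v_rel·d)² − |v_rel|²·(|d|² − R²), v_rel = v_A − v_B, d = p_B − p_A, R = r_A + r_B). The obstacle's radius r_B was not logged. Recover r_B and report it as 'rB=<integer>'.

m = 25677
d = (28, -22);  v_rel = (14, -11),  |v_rel|² = 317
v_rel×d = (14)·(-22) − (-11)·(28) = 0
since m = R²·317 − 0²:  R² = (0 + 25677) / 317 = 81
R = √81 = 9  ⇒  r_B = 9 − 3 = 6

rB=6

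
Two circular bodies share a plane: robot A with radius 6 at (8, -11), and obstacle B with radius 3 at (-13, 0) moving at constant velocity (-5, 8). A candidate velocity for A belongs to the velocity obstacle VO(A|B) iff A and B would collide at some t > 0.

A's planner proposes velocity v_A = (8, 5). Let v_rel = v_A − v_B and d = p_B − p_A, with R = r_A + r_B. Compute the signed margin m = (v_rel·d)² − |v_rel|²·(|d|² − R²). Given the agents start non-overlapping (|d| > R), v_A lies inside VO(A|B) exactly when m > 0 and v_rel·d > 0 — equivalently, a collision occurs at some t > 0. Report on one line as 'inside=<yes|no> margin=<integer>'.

d = (-21, 11),  |d|² = 562;  R = 6+3 = 9,  c = 562−9² = 481
v_rel = (13, -3),  |v_rel|² = 178;  v_rel·d = (13)·(-21) + (-3)·(11) = -306
178·t² + 612·t + 481 = 0  ⇒  m = (-306)² − 178·481 = 8018
m = 8018 > 0,  v_rel·d = -306 < 0  ⇒  outside

inside=no margin=8018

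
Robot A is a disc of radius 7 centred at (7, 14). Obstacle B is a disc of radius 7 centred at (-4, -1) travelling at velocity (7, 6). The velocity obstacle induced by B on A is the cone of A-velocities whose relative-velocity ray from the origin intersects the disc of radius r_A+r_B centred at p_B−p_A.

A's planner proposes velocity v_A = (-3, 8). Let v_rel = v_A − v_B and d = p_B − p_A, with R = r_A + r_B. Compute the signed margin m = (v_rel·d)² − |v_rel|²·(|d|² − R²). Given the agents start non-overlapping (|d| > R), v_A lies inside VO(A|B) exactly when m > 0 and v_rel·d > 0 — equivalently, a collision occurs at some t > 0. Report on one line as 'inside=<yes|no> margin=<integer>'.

d = (-11, -15),  |d|² = 346;  R = 7+7 = 14,  c = 346−14² = 150
v_rel = (-10, 2),  |v_rel|² = 104;  v_rel·d = (-10)·(-11) + (2)·(-15) = 80
104·t² − 160·t + 150 = 0  ⇒  m = 80² − 104·150 = -9200
m = -9200 < 0,  v_rel·d = 80 > 0  ⇒  outside

inside=no margin=-9200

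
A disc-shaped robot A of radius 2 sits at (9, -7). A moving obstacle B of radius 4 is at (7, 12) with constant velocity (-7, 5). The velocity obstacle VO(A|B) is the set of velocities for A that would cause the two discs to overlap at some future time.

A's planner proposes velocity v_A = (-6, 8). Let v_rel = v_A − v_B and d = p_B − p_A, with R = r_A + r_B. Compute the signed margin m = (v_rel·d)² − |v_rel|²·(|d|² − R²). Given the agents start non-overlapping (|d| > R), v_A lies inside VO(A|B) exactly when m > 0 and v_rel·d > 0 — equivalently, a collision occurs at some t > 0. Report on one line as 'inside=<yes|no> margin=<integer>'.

d = (-2, 19),  |d|² = 365;  R = 2+4 = 6,  c = 365−6² = 329
v_rel = (1, 3),  |v_rel|² = 10;  v_rel·d = (1)·(-2) + (3)·(19) = 55
10·t² − 110·t + 329 = 0  ⇒  m = 55² − 10·329 = -265
m = -265 < 0,  v_rel·d = 55 > 0  ⇒  outside

inside=no margin=-265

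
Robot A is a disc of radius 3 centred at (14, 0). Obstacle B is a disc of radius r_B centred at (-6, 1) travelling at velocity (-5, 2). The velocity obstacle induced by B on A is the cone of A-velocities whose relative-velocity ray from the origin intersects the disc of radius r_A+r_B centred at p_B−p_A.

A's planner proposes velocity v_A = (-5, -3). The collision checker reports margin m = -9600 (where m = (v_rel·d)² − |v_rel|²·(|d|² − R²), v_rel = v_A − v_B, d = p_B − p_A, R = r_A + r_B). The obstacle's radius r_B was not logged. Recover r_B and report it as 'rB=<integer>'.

m = -9600
d = (-20, 1);  v_rel = (0, -5),  |v_rel|² = 25
v_rel×d = (0)·(1) − (-5)·(-20) = -100
since m = R²·25 − (-100)²:  R² = (10000 + -9600) / 25 = 16
R = √16 = 4  ⇒  r_B = 4 − 3 = 1

rB=1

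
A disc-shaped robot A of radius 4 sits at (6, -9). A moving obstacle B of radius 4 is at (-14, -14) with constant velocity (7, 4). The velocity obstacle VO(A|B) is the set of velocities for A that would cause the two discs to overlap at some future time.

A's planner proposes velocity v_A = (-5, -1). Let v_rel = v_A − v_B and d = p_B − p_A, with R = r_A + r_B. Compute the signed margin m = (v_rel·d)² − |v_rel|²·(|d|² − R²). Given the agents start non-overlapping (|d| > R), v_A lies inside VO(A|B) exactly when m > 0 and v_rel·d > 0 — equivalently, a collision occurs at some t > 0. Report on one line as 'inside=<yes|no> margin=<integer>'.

d = (-20, -5),  |d|² = 425;  R = 4+4 = 8,  c = 425−8² = 361
v_rel = (-12, -5),  |v_rel|² = 169;  v_rel·d = (-12)·(-20) + (-5)·(-5) = 265
169·t² − 530·t + 361 = 0  ⇒  m = 265² − 169·361 = 9216
m = 9216 > 0,  v_rel·d = 265 > 0  ⇒  inside

inside=yes margin=9216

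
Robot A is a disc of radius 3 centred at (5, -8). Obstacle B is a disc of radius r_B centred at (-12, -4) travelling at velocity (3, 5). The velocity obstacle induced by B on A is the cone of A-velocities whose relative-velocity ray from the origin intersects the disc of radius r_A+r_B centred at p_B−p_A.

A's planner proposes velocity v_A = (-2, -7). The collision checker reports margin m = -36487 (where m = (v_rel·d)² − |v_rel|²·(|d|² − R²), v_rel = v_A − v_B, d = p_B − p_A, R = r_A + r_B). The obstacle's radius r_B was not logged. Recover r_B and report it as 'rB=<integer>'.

m = -36487
d = (-17, 4);  v_rel = (-5, -12),  |v_rel|² = 169
v_rel×d = (-5)·(4) − (-12)·(-17) = -224
since m = R²·169 − (-224)²:  R² = (50176 + -36487) / 169 = 81
R = √81 = 9  ⇒  r_B = 9 − 3 = 6

rB=6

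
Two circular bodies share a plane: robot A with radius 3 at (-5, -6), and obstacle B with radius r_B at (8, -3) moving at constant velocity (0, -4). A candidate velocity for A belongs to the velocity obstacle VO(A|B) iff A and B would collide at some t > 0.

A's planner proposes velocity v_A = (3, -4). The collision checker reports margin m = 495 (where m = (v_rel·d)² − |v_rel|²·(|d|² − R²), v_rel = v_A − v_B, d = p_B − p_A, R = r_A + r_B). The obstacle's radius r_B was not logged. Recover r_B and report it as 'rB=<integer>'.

m = 495
d = (13, 3);  v_rel = (3, 0),  |v_rel|² = 9
v_rel×d = (3)·(3) − (0)·(13) = 9
since m = R²·9 − 9²:  R² = (81 + 495) / 9 = 64
R = √64 = 8  ⇒  r_B = 8 − 3 = 5

rB=5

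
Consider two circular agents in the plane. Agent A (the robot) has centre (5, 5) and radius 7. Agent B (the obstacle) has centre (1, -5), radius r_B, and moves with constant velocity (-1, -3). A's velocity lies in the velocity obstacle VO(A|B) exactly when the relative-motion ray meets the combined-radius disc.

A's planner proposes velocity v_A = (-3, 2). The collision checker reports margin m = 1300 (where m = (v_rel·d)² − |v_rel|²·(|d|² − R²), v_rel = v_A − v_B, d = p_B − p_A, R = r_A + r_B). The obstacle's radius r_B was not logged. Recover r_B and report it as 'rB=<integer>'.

m = 1300
d = (-4, -10);  v_rel = (-2, 5),  |v_rel|² = 29
v_rel×d = (-2)·(-10) − (5)·(-4) = 40
since m = R²·29 − 40²:  R² = (1600 + 1300) / 29 = 100
R = √100 = 10  ⇒  r_B = 10 − 7 = 3

rB=3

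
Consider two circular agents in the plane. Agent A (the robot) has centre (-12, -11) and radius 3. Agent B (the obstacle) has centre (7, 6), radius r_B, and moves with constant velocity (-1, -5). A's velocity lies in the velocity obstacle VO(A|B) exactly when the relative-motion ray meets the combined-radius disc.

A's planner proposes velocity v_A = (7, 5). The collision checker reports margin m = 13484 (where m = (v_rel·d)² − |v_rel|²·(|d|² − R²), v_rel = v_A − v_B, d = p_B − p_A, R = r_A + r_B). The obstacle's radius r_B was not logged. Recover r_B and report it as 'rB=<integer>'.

m = 13484
d = (19, 17);  v_rel = (8, 10),  |v_rel|² = 164
v_rel×d = (8)·(17) − (10)·(19) = -54
since m = R²·164 − (-54)²:  R² = (2916 + 13484) / 164 = 100
R = √100 = 10  ⇒  r_B = 10 − 3 = 7

rB=7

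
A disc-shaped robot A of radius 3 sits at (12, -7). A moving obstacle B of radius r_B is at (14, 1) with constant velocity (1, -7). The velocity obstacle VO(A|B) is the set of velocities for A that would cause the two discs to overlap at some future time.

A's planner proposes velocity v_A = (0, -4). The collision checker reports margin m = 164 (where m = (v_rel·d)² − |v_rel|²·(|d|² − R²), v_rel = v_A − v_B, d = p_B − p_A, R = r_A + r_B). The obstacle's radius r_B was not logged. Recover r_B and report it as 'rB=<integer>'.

m = 164
d = (2, 8);  v_rel = (-1, 3),  |v_rel|² = 10
v_rel×d = (-1)·(8) − (3)·(2) = -14
since m = R²·10 − (-14)²:  R² = (196 + 164) / 10 = 36
R = √36 = 6  ⇒  r_B = 6 − 3 = 3

rB=3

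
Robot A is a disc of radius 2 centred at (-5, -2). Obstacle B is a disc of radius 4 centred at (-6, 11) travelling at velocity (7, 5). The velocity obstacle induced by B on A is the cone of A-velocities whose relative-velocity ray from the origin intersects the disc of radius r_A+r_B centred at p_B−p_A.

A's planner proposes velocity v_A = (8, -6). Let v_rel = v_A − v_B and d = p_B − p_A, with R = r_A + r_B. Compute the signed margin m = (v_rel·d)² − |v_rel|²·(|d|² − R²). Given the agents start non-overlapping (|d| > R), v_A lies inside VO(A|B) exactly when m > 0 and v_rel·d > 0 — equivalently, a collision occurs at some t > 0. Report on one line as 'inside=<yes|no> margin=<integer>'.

d = (-1, 13),  |d|² = 170;  R = 2+4 = 6,  c = 170−6² = 134
v_rel = (1, -11),  |v_rel|² = 122;  v_rel·d = (1)·(-1) + (-11)·(13) = -144
122·t² + 288·t + 134 = 0  ⇒  m = (-144)² − 122·134 = 4388
m = 4388 > 0,  v_rel·d = -144 < 0  ⇒  outside

inside=no margin=4388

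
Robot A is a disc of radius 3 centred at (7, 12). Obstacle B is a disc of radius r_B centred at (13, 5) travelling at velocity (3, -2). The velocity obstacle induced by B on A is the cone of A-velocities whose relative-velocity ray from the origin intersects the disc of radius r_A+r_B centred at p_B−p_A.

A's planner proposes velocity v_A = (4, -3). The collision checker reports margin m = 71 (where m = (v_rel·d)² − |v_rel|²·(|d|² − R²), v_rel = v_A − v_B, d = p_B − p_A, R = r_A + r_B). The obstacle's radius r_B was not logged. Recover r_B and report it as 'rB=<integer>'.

m = 71
d = (6, -7);  v_rel = (1, -1),  |v_rel|² = 2
v_rel×d = (1)·(-7) − (-1)·(6) = -1
since m = R²·2 − (-1)²:  R² = (1 + 71) / 2 = 36
R = √36 = 6  ⇒  r_B = 6 − 3 = 3

rB=3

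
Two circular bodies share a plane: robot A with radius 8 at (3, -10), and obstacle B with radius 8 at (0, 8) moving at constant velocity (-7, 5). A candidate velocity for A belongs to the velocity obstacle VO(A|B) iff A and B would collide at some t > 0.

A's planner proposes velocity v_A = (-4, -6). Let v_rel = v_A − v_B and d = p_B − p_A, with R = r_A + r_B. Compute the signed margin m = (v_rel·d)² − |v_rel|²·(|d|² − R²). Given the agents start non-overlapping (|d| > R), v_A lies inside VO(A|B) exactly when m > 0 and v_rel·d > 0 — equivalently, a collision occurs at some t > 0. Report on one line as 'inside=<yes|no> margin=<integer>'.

d = (-3, 18),  |d|² = 333;  R = 8+8 = 16,  c = 333−16² = 77
v_rel = (3, -11),  |v_rel|² = 130;  v_rel·d = (3)·(-3) + (-11)·(18) = -207
130·t² + 414·t + 77 = 0  ⇒  m = (-207)² − 130·77 = 32839
m = 32839 > 0,  v_rel·d = -207 < 0  ⇒  outside

inside=no margin=32839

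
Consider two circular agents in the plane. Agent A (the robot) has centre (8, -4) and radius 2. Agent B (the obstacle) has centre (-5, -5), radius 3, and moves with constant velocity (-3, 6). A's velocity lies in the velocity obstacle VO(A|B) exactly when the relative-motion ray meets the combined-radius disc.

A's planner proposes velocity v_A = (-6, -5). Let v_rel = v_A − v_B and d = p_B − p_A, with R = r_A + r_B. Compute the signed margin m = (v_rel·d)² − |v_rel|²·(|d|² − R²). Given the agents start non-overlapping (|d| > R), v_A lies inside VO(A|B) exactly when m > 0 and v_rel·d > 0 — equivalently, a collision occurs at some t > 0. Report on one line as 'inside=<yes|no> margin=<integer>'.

d = (-13, -1),  |d|² = 170;  R = 2+3 = 5,  c = 170−5² = 145
v_rel = (-3, -11),  |v_rel|² = 130;  v_rel·d = (-3)·(-13) + (-11)·(-1) = 50
130·t² − 100·t + 145 = 0  ⇒  m = 50² − 130·145 = -16350
m = -16350 < 0,  v_rel·d = 50 > 0  ⇒  outside

inside=no margin=-16350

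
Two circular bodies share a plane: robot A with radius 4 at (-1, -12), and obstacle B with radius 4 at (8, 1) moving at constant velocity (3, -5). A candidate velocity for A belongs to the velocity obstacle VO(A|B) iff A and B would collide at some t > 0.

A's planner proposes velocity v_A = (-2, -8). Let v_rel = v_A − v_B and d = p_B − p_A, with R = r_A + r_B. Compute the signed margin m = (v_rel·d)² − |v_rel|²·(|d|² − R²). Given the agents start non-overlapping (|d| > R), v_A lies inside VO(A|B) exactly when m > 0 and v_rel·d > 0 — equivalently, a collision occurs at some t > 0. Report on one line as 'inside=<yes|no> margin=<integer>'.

d = (9, 13),  |d|² = 250;  R = 4+4 = 8,  c = 250−8² = 186
v_rel = (-5, -3),  |v_rel|² = 34;  v_rel·d = (-5)·(9) + (-3)·(13) = -84
34·t² + 168·t + 186 = 0  ⇒  m = (-84)² − 34·186 = 732
m = 732 > 0,  v_rel·d = -84 < 0  ⇒  outside

inside=no margin=732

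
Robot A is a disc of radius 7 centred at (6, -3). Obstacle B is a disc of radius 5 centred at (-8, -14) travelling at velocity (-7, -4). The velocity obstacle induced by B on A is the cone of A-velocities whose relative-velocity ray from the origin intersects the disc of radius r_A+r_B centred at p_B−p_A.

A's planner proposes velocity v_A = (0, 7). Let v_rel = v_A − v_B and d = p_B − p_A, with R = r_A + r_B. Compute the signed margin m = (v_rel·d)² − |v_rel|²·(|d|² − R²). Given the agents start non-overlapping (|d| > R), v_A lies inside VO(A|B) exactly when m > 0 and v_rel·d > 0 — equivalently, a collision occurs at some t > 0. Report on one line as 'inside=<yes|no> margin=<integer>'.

d = (-14, -11),  |d|² = 317;  R = 7+5 = 12,  c = 317−12² = 173
v_rel = (7, 11),  |v_rel|² = 170;  v_rel·d = (7)·(-14) + (11)·(-11) = -219
170·t² + 438·t + 173 = 0  ⇒  m = (-219)² − 170·173 = 18551
m = 18551 > 0,  v_rel·d = -219 < 0  ⇒  outside

inside=no margin=18551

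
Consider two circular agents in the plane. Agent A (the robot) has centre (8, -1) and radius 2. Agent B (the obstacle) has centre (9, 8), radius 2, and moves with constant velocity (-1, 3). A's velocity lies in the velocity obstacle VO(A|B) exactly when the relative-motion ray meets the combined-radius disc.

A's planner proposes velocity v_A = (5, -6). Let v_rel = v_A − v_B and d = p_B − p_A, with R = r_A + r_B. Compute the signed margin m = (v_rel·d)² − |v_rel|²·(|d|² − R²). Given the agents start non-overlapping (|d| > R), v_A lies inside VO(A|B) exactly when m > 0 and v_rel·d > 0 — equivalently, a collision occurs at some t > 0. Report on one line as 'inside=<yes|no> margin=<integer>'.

d = (1, 9),  |d|² = 82;  R = 2+2 = 4,  c = 82−4² = 66
v_rel = (6, -9),  |v_rel|² = 117;  v_rel·d = (6)·(1) + (-9)·(9) = -75
117·t² + 150·t + 66 = 0  ⇒  m = (-75)² − 117·66 = -2097
m = -2097 < 0,  v_rel·d = -75 < 0  ⇒  outside

inside=no margin=-2097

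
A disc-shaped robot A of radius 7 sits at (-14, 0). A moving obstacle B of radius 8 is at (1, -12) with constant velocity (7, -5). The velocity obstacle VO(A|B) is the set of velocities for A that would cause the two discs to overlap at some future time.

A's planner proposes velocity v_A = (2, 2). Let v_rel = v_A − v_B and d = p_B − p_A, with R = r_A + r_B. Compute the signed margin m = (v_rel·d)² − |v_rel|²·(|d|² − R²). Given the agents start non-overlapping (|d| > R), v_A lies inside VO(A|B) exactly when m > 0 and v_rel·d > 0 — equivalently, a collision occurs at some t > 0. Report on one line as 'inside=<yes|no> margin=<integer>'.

d = (15, -12),  |d|² = 369;  R = 7+8 = 15,  c = 369−15² = 144
v_rel = (-5, 7),  |v_rel|² = 74;  v_rel·d = (-5)·(15) + (7)·(-12) = -159
74·t² + 318·t + 144 = 0  ⇒  m = (-159)² − 74·144 = 14625
m = 14625 > 0,  v_rel·d = -159 < 0  ⇒  outside

inside=no margin=14625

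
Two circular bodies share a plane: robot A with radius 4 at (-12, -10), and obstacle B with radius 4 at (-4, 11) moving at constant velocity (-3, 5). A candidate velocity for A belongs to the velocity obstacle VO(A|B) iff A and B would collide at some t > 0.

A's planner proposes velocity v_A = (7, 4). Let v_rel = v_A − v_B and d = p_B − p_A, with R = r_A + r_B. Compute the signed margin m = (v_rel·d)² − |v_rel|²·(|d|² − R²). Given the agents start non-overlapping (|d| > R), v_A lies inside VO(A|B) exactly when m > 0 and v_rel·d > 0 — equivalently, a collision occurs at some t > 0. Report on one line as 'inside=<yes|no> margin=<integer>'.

d = (8, 21),  |d|² = 505;  R = 4+4 = 8,  c = 505−8² = 441
v_rel = (10, -1),  |v_rel|² = 101;  v_rel·d = (10)·(8) + (-1)·(21) = 59
101·t² − 118·t + 441 = 0  ⇒  m = 59² − 101·441 = -41060
m = -41060 < 0,  v_rel·d = 59 > 0  ⇒  outside

inside=no margin=-41060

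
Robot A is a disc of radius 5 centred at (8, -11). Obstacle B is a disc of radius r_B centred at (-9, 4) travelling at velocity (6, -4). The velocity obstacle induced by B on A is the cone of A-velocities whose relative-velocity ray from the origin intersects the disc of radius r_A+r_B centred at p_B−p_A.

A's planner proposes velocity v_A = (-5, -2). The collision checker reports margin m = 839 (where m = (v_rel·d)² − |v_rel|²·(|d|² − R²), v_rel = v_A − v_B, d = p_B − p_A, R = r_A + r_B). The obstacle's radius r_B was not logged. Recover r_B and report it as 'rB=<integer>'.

m = 839
d = (-17, 15);  v_rel = (-11, 2),  |v_rel|² = 125
v_rel×d = (-11)·(15) − (2)·(-17) = -131
since m = R²·125 − (-131)²:  R² = (17161 + 839) / 125 = 144
R = √144 = 12  ⇒  r_B = 12 − 5 = 7

rB=7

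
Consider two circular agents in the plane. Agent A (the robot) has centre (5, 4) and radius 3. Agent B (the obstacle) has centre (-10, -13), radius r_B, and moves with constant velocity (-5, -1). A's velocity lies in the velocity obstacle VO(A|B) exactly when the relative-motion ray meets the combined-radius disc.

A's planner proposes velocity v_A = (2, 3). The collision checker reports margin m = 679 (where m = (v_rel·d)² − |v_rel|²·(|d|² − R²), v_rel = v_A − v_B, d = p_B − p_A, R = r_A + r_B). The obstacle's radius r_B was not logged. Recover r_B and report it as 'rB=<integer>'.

m = 679
d = (-15, -17);  v_rel = (7, 4),  |v_rel|² = 65
v_rel×d = (7)·(-17) − (4)·(-15) = -59
since m = R²·65 − (-59)²:  R² = (3481 + 679) / 65 = 64
R = √64 = 8  ⇒  r_B = 8 − 3 = 5

rB=5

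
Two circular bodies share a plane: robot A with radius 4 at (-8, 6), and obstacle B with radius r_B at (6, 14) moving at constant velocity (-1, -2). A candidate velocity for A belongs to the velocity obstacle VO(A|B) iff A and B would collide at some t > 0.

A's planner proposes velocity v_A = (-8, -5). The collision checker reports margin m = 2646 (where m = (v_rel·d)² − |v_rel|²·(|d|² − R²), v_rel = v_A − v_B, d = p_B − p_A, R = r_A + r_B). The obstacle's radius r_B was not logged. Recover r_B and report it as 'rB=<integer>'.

m = 2646
d = (14, 8);  v_rel = (-7, -3),  |v_rel|² = 58
v_rel×d = (-7)·(8) − (-3)·(14) = -14
since m = R²·58 − (-14)²:  R² = (196 + 2646) / 58 = 49
R = √49 = 7  ⇒  r_B = 7 − 4 = 3

rB=3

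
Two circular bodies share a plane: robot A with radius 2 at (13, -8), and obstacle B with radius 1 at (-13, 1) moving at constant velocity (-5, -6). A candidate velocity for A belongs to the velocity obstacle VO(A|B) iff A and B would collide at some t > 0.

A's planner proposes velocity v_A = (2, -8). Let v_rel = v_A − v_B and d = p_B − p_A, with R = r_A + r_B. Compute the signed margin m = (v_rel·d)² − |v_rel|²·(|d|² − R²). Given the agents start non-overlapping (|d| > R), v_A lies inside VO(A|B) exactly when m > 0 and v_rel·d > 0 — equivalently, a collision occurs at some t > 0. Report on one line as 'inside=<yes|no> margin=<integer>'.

d = (-26, 9),  |d|² = 757;  R = 2+1 = 3,  c = 757−3² = 748
v_rel = (7, -2),  |v_rel|² = 53;  v_rel·d = (7)·(-26) + (-2)·(9) = -200
53·t² + 400·t + 748 = 0  ⇒  m = (-200)² − 53·748 = 356
m = 356 > 0,  v_rel·d = -200 < 0  ⇒  outside

inside=no margin=356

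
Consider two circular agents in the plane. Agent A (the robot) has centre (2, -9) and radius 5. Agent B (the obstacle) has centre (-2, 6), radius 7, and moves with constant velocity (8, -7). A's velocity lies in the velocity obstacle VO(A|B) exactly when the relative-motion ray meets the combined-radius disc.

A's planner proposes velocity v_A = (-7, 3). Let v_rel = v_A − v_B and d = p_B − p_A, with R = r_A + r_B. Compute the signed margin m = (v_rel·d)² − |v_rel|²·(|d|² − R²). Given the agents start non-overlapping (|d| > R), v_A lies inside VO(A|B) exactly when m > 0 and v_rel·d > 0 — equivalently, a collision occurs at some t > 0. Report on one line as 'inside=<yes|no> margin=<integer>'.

d = (-4, 15),  |d|² = 241;  R = 5+7 = 12,  c = 241−12² = 97
v_rel = (-15, 10),  |v_rel|² = 325;  v_rel·d = (-15)·(-4) + (10)·(15) = 210
325·t² − 420·t + 97 = 0  ⇒  m = 210² − 325·97 = 12575
m = 12575 > 0,  v_rel·d = 210 > 0  ⇒  inside

inside=yes margin=12575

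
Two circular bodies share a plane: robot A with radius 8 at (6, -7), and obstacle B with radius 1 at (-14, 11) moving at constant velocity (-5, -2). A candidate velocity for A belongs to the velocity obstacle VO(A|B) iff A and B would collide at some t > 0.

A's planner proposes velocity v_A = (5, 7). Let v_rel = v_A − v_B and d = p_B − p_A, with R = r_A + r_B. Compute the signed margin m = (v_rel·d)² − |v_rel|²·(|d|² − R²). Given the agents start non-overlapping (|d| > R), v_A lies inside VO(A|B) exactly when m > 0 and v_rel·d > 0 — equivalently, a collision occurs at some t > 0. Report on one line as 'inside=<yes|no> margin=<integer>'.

d = (-20, 18),  |d|² = 724;  R = 8+1 = 9,  c = 724−9² = 643
v_rel = (10, 9),  |v_rel|² = 181;  v_rel·d = (10)·(-20) + (9)·(18) = -38
181·t² + 76·t + 643 = 0  ⇒  m = (-38)² − 181·643 = -114939
m = -114939 < 0,  v_rel·d = -38 < 0  ⇒  outside

inside=no margin=-114939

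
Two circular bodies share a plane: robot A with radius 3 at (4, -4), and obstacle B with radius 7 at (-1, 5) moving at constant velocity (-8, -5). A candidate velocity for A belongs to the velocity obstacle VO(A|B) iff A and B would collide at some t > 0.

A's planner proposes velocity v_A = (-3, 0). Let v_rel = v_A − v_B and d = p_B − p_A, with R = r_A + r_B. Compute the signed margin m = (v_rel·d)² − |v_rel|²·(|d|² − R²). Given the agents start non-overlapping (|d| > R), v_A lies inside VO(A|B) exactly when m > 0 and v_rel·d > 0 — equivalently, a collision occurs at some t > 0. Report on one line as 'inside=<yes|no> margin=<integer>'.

d = (-5, 9),  |d|² = 106;  R = 3+7 = 10,  c = 106−10² = 6
v_rel = (5, 5),  |v_rel|² = 50;  v_rel·d = (5)·(-5) + (5)·(9) = 20
50·t² − 40·t + 6 = 0  ⇒  m = 20² − 50·6 = 100
m = 100 > 0,  v_rel·d = 20 > 0  ⇒  inside

inside=yes margin=100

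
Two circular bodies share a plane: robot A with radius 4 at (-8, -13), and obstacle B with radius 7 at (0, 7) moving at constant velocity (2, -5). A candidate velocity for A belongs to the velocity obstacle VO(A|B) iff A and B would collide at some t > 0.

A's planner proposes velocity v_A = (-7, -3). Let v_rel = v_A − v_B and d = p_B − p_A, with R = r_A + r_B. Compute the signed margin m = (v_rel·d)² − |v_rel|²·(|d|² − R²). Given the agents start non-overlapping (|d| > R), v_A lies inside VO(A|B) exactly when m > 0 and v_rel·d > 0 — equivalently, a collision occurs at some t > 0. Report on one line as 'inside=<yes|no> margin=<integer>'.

d = (8, 20),  |d|² = 464;  R = 4+7 = 11,  c = 464−11² = 343
v_rel = (-9, 2),  |v_rel|² = 85;  v_rel·d = (-9)·(8) + (2)·(20) = -32
85·t² + 64·t + 343 = 0  ⇒  m = (-32)² − 85·343 = -28131
m = -28131 < 0,  v_rel·d = -32 < 0  ⇒  outside

inside=no margin=-28131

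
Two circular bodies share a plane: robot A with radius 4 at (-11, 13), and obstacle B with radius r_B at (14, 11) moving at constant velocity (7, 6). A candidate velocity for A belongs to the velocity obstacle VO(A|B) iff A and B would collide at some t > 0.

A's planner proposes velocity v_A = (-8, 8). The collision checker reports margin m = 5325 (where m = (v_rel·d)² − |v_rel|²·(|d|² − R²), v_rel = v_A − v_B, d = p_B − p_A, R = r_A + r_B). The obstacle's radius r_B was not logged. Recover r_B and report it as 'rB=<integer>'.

m = 5325
d = (25, -2);  v_rel = (-15, 2),  |v_rel|² = 229
v_rel×d = (-15)·(-2) − (2)·(25) = -20
since m = R²·229 − (-20)²:  R² = (400 + 5325) / 229 = 25
R = √25 = 5  ⇒  r_B = 5 − 4 = 1

rB=1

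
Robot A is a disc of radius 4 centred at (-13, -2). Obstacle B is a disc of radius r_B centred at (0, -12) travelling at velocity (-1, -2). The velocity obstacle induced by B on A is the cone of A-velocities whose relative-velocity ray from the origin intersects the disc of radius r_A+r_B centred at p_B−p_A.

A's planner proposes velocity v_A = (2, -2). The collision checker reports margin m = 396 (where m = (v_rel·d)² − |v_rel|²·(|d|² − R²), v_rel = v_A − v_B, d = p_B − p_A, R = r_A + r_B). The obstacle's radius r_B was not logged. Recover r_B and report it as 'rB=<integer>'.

m = 396
d = (13, -10);  v_rel = (3, 0),  |v_rel|² = 9
v_rel×d = (3)·(-10) − (0)·(13) = -30
since m = R²·9 − (-30)²:  R² = (900 + 396) / 9 = 144
R = √144 = 12  ⇒  r_B = 12 − 4 = 8

rB=8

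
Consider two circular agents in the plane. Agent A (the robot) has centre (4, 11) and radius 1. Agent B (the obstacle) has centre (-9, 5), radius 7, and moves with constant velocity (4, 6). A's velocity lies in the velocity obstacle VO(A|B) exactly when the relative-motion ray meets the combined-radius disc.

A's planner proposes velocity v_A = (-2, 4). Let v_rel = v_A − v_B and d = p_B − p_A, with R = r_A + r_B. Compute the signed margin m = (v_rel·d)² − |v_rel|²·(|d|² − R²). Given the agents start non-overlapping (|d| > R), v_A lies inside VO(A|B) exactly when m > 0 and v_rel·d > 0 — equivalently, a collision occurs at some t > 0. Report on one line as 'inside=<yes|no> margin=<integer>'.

d = (-13, -6),  |d|² = 205;  R = 1+7 = 8,  c = 205−8² = 141
v_rel = (-6, -2),  |v_rel|² = 40;  v_rel·d = (-6)·(-13) + (-2)·(-6) = 90
40·t² − 180·t + 141 = 0  ⇒  m = 90² − 40·141 = 2460
m = 2460 > 0,  v_rel·d = 90 > 0  ⇒  inside

inside=yes margin=2460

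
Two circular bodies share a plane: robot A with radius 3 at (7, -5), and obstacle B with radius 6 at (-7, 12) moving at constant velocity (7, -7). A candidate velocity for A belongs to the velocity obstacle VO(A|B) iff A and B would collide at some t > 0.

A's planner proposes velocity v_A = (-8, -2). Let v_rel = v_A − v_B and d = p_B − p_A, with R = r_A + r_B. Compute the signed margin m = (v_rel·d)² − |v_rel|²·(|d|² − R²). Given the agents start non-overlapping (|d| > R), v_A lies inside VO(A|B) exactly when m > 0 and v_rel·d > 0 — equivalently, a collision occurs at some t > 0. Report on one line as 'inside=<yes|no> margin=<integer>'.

d = (-14, 17),  |d|² = 485;  R = 3+6 = 9,  c = 485−9² = 404
v_rel = (-15, 5),  |v_rel|² = 250;  v_rel·d = (-15)·(-14) + (5)·(17) = 295
250·t² − 590·t + 404 = 0  ⇒  m = 295² − 250·404 = -13975
m = -13975 < 0,  v_rel·d = 295 > 0  ⇒  outside

inside=no margin=-13975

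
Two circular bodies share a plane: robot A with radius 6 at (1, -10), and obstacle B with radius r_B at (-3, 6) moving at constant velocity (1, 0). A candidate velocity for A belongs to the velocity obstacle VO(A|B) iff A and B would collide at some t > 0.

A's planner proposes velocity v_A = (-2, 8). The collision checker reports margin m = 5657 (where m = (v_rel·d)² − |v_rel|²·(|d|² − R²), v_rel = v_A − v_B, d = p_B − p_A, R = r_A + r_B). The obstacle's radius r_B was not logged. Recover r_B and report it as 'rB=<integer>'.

m = 5657
d = (-4, 16);  v_rel = (-3, 8),  |v_rel|² = 73
v_rel×d = (-3)·(16) − (8)·(-4) = -16
since m = R²·73 − (-16)²:  R² = (256 + 5657) / 73 = 81
R = √81 = 9  ⇒  r_B = 9 − 6 = 3

rB=3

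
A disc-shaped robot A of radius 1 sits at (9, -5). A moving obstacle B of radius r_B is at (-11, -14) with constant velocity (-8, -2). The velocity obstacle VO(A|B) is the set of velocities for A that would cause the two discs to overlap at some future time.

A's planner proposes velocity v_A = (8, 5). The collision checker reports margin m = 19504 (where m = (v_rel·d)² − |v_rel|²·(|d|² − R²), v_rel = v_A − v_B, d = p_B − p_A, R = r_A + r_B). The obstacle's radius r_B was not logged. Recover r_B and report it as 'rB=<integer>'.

m = 19504
d = (-20, -9);  v_rel = (16, 7),  |v_rel|² = 305
v_rel×d = (16)·(-9) − (7)·(-20) = -4
since m = R²·305 − (-4)²:  R² = (16 + 19504) / 305 = 64
R = √64 = 8  ⇒  r_B = 8 − 1 = 7

rB=7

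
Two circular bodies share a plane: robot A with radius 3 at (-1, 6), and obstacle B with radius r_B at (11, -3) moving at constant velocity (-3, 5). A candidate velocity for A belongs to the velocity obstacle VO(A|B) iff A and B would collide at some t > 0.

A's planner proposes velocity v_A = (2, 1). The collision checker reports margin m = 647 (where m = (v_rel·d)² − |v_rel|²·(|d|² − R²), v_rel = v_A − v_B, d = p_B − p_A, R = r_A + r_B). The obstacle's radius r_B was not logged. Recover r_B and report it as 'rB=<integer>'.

m = 647
d = (12, -9);  v_rel = (5, -4),  |v_rel|² = 41
v_rel×d = (5)·(-9) − (-4)·(12) = 3
since m = R²·41 − 3²:  R² = (9 + 647) / 41 = 16
R = √16 = 4  ⇒  r_B = 4 − 3 = 1

rB=1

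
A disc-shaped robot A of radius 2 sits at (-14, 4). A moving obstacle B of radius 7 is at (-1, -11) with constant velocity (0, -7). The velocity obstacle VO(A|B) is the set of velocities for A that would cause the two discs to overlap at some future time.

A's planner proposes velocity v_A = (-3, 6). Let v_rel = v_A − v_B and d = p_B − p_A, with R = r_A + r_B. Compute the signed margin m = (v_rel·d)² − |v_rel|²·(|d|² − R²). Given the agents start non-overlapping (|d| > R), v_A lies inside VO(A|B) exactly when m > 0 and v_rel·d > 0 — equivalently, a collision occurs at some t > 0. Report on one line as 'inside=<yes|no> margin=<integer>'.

d = (13, -15),  |d|² = 394;  R = 2+7 = 9,  c = 394−9² = 313
v_rel = (-3, 13),  |v_rel|² = 178;  v_rel·d = (-3)·(13) + (13)·(-15) = -234
178·t² + 468·t + 313 = 0  ⇒  m = (-234)² − 178·313 = -958
m = -958 < 0,  v_rel·d = -234 < 0  ⇒  outside

inside=no margin=-958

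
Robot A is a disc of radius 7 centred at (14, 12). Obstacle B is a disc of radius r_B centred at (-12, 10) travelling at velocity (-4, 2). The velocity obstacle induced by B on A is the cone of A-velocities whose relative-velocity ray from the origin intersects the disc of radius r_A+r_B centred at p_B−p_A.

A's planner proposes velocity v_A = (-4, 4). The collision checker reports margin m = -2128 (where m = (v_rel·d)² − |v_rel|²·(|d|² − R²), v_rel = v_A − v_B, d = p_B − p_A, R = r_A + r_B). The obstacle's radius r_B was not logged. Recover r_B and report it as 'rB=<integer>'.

m = -2128
d = (-26, -2);  v_rel = (0, 2),  |v_rel|² = 4
v_rel×d = (0)·(-2) − (2)·(-26) = 52
since m = R²·4 − 52²:  R² = (2704 + -2128) / 4 = 144
R = √144 = 12  ⇒  r_B = 12 − 7 = 5

rB=5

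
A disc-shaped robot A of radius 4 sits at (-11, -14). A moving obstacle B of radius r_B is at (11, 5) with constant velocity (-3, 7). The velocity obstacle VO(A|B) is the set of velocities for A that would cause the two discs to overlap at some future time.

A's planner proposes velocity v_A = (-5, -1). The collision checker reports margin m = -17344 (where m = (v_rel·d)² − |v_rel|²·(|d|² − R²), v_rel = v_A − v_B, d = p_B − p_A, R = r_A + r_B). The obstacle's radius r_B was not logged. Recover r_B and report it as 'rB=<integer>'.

m = -17344
d = (22, 19);  v_rel = (-2, -8),  |v_rel|² = 68
v_rel×d = (-2)·(19) − (-8)·(22) = 138
since m = R²·68 − 138²:  R² = (19044 + -17344) / 68 = 25
R = √25 = 5  ⇒  r_B = 5 − 4 = 1

rB=1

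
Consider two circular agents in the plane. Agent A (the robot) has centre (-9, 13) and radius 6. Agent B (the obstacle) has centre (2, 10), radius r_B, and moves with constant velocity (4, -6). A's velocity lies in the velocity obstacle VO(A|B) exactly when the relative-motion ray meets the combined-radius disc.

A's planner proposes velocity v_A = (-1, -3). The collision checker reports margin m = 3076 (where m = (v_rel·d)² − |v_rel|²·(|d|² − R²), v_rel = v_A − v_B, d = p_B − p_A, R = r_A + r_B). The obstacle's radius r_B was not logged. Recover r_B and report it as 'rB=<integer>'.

m = 3076
d = (11, -3);  v_rel = (-5, 3),  |v_rel|² = 34
v_rel×d = (-5)·(-3) − (3)·(11) = -18
since m = R²·34 − (-18)²:  R² = (324 + 3076) / 34 = 100
R = √100 = 10  ⇒  r_B = 10 − 6 = 4

rB=4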